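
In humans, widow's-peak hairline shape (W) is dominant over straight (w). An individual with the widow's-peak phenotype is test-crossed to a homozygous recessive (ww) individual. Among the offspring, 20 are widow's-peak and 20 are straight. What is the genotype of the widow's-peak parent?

Test cross: ? × ww
Offspring: 20 widow's-peak, 20 straight — approximately 1:1.
A 1:1 ratio in a test cross indicates the unknown parent is heterozygous (Ww).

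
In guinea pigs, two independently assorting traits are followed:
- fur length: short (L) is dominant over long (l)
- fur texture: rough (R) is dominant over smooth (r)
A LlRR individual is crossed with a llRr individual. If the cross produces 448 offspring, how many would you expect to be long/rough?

Dihybrid cross LlRR × llRr — consider each gene separately:
fur length: Ll × ll → 2 Ll, 2 ll → 2 L_ : 2 ll (out of 4)
fur texture: RR × Rr → 2 RR, 2 Rr → 4 R_ (out of 4)
Combine (counts out of 4 × 4 = 16): short/rough (L_R_) = 2×4 = 8; long/rough (llR_) = 2×4 = 8
Phenotype counts (out of 16): 8 short/rough, 8 long/rough
long/rough: 8 out of 16 → fraction 1/2
Expected count = 1/2 × 448 = 224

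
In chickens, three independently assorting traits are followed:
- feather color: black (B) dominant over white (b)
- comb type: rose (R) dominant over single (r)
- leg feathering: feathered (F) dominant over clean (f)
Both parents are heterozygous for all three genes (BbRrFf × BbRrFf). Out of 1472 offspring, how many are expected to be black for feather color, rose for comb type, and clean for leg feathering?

Trihybrid cross: BbRrFf × BbRrFf
Each trait segregates independently with a 3:1 phenotypic ratio, so each gene contributes 3/4 (dominant) or 1/4 (recessive).
Target: black (feather color), rose (comb type), clean (leg feathering)
Probability = product of independent per-trait probabilities
= 3/4 × 3/4 × 1/4 = 9/64
Expected count = 9/64 × 1472 = 207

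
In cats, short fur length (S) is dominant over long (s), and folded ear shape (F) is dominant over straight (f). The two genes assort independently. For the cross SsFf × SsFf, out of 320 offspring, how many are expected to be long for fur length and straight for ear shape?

Dihybrid cross SsFf × SsFf — consider each gene separately:
fur length: Ss × Ss → 1 SS, 2 Ss, 1 ss → 3 S_ : 1 ss (out of 4)
ear shape: Ff × Ff → 1 FF, 2 Ff, 1 ff → 3 F_ : 1 ff (out of 4)
Looking for: long (ss) and straight (ff)
P(long) = 1/4, P(straight) = 1/4
P(both) = 1/4 × 1/4 = 1/16
Expected count = 1/16 × 320 = 20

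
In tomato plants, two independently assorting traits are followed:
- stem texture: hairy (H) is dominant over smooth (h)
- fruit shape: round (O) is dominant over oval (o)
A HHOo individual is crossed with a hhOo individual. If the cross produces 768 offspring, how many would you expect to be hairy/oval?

Dihybrid cross HHOo × hhOo — consider each gene separately:
stem texture: HH × hh → 4 Hh → 4 H_ (out of 4)
fruit shape: Oo × Oo → 1 OO, 2 Oo, 1 oo → 3 O_ : 1 oo (out of 4)
Combine (counts out of 4 × 4 = 16): hairy/round (H_O_) = 4×3 = 12; hairy/oval (H_oo) = 4×1 = 4
Phenotype counts (out of 16): 12 hairy/round, 4 hairy/oval
hairy/oval: 4 out of 16 → fraction 1/4
Expected count = 1/4 × 768 = 192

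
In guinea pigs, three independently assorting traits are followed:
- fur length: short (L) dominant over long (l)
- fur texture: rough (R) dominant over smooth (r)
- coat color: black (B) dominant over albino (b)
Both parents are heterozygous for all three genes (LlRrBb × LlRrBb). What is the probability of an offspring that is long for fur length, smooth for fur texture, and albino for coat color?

Trihybrid cross: LlRrBb × LlRrBb
Each trait segregates independently with a 3:1 phenotypic ratio, so each gene contributes 3/4 (dominant) or 1/4 (recessive).
Target: long (fur length), smooth (fur texture), albino (coat color)
Probability = product of independent per-trait probabilities
= 1/4 × 1/4 × 1/4 = 1/64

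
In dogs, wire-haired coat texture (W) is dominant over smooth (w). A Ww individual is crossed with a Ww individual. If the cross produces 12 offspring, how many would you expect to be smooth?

Punnett square for Ww × Ww:
Offspring genotypes: 1 WW, 2 Ww, 1 ww
wire-haired: 3, smooth: 1
smooth: 1 out of 4 → fraction 1/4
Expected count = 1/4 × 12 = 3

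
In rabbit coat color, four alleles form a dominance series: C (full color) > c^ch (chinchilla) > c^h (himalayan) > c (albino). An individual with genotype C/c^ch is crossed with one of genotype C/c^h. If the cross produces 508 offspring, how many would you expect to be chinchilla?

Cross: C/c^ch × C/c^h
Allele dominance: C > c^ch > c^h > c
Offspring genotypes: 1 C/C, 1 C/c^h, 1 C/c^ch, 1 c^ch/c^h
Phenotype counts: 3 full color, 1 chinchilla
chinchilla: 1 out of 4 → fraction 1/4
Expected count = 1/4 × 508 = 127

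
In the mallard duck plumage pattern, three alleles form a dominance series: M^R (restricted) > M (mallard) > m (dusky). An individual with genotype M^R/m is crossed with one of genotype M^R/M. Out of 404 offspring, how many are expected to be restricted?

Cross: M^R/m × M^R/M
Allele dominance: M^R > M > m
Offspring genotypes: 1 M^R/M^R, 1 M^R/M, 1 M^R/m, 1 M/m
Phenotype counts: 3 restricted, 1 mallard
restricted: 3 out of 4 → fraction 3/4
Expected count = 3/4 × 404 = 303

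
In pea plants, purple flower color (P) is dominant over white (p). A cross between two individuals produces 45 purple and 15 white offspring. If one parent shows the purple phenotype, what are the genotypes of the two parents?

Observed offspring: 45 purple, 15 white
The observed ratio simplifies to 3:1. White (pp) offspring appear, so each parent must contribute one p allele. The parent stated to show purple carries P, so it is Pp. The other parent is then either Pp or pp: Pp × pp would give a 1:1 split, whereas Pp × Pp gives 3:1 — matching the data. So both parents are heterozygous (Pp × Pp).
Parent genotypes: Pp × Pp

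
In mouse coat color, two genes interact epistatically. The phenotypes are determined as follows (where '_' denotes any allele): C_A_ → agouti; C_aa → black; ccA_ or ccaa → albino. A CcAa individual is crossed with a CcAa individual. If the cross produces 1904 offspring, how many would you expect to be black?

Cross: CcAa × CcAa — consider each gene separately:
C gene: Cc × Cc → 1 CC, 2 Cc, 1 cc → 3 C_ : 1 cc (out of 4)
A gene: Aa × Aa → 1 AA, 2 Aa, 1 aa → 3 A_ : 1 aa (out of 4)
Genotype classes (out of 4 × 4 = 16): C_A_ = 3×3 = 9; C_aa = 3×1 = 3; ccA_ = 1×3 = 3; ccaa = 1×1 = 1
Apply the phenotype rules: C_A_ (9) → agouti; C_aa (3) → black; ccA_ (3) + ccaa (1) → albino
Phenotype counts (out of 16): 9 agouti, 3 black, 4 albino
black: 3 out of 16 → fraction 3/16
Expected count = 3/16 × 1904 = 357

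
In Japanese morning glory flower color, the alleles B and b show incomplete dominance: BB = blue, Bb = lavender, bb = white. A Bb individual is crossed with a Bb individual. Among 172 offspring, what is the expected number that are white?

Punnett square for Bb × Bb:
Offspring genotypes: 1 BB, 2 Bb, 1 bb
Phenotype counts: 1 blue, 2 lavender, 1 white
white: 1 out of 4 → fraction 1/4
Expected count = 1/4 × 172 = 43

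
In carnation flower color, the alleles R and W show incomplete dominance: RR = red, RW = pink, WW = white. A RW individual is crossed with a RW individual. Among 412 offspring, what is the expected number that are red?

Punnett square for RW × RW:
Offspring genotypes: 1 RR, 2 RW, 1 WW
Phenotype counts: 1 red, 2 pink, 1 white
red: 1 out of 4 → fraction 1/4
Expected count = 1/4 × 412 = 103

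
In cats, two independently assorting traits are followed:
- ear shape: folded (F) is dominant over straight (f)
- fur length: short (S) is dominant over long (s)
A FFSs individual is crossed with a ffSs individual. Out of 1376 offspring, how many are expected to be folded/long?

Dihybrid cross FFSs × ffSs — consider each gene separately:
ear shape: FF × ff → 4 Ff → 4 F_ (out of 4)
fur length: Ss × Ss → 1 SS, 2 Ss, 1 ss → 3 S_ : 1 ss (out of 4)
Combine (counts out of 4 × 4 = 16): folded/short (F_S_) = 4×3 = 12; folded/long (F_ss) = 4×1 = 4
Phenotype counts (out of 16): 12 folded/short, 4 folded/long
folded/long: 4 out of 16 → fraction 1/4
Expected count = 1/4 × 1376 = 344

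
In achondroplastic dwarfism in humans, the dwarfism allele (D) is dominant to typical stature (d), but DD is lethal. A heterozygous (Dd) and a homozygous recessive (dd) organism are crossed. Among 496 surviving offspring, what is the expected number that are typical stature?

Cross: Dd × dd
Punnett square offspring (before lethality): 2 Dd, 2 dd
No DD offspring are produced in this cross.
typical stature: 2 out of 4 → fraction 1/2
Expected count = 1/2 × 496 = 248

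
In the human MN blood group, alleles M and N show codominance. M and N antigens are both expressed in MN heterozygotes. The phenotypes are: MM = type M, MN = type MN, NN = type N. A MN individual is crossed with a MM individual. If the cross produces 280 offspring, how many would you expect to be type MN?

Punnett square for MN × MM:
Offspring genotypes: 2 MM, 2 MN
Phenotype counts: 2 type M, 2 type MN
type MN: 2 out of 4 → fraction 1/2
Expected count = 1/2 × 280 = 140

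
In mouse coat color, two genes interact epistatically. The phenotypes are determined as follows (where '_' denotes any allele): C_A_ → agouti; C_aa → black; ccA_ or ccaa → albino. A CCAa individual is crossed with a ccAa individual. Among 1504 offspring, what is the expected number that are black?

Cross: CCAa × ccAa — consider each gene separately:
C gene: CC × cc → 4 Cc → 4 C_ (out of 4)
A gene: Aa × Aa → 1 AA, 2 Aa, 1 aa → 3 A_ : 1 aa (out of 4)
Genotype classes (out of 4 × 4 = 16): C_A_ = 4×3 = 12; C_aa = 4×1 = 4
Apply the phenotype rules: C_A_ (12) → agouti; C_aa (4) → black
Phenotype counts (out of 16): 12 agouti, 4 black
black: 4 out of 16 → fraction 1/4
Expected count = 1/4 × 1504 = 376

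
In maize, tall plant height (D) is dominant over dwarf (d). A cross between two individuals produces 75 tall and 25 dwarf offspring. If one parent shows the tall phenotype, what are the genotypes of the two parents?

Observed offspring: 75 tall, 25 dwarf
The observed ratio simplifies to 3:1. Dwarf (dd) offspring appear, so each parent must contribute one d allele. The parent stated to show tall carries D, so it is Dd. The other parent is then either Dd or dd: Dd × dd would give a 1:1 split, whereas Dd × Dd gives 3:1 — matching the data. So both parents are heterozygous (Dd × Dd).
Parent genotypes: Dd × Dd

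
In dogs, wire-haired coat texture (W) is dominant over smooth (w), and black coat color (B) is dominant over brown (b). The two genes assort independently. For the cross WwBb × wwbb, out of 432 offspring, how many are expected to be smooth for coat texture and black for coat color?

Dihybrid cross WwBb × wwbb — consider each gene separately:
coat texture: Ww × ww → 2 Ww, 2 ww → 2 W_ : 2 ww (out of 4)
coat color: Bb × bb → 2 Bb, 2 bb → 2 B_ : 2 bb (out of 4)
Looking for: smooth (ww) and black (B_)
P(smooth) = 2/4, P(black) = 2/4
P(both) = 2/4 × 2/4 = 4/16 = 1/4
Expected count = 1/4 × 432 = 108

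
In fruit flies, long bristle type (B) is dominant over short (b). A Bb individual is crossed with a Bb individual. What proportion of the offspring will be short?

Punnett square for Bb × Bb:
Offspring genotypes: 1 BB, 2 Bb, 1 bb
long: 3, short: 1
short: 1 out of 4
Probability: 1/4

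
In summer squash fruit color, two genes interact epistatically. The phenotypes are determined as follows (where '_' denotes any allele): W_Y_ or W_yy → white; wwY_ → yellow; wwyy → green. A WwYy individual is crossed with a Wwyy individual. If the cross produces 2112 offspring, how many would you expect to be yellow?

Cross: WwYy × Wwyy — consider each gene separately:
W gene: Ww × Ww → 1 WW, 2 Ww, 1 ww → 3 W_ : 1 ww (out of 4)
Y gene: Yy × yy → 2 Yy, 2 yy → 2 Y_ : 2 yy (out of 4)
Genotype classes (out of 4 × 4 = 16): W_Y_ = 3×2 = 6; W_yy = 3×2 = 6; wwY_ = 1×2 = 2; wwyy = 1×2 = 2
Apply the phenotype rules: W_Y_ (6) + W_yy (6) → white; wwY_ (2) → yellow; wwyy (2) → green
Phenotype counts (out of 16): 12 white, 2 yellow, 2 green
yellow: 2 out of 16 → fraction 1/8
Expected count = 1/8 × 2112 = 264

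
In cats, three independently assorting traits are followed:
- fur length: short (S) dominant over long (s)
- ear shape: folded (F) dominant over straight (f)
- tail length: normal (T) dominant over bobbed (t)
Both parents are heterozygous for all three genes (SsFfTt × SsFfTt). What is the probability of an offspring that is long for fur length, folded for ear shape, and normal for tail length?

Trihybrid cross: SsFfTt × SsFfTt
Each trait segregates independently with a 3:1 phenotypic ratio, so each gene contributes 3/4 (dominant) or 1/4 (recessive).
Target: long (fur length), folded (ear shape), normal (tail length)
Probability = product of independent per-trait probabilities
= 1/4 × 3/4 × 3/4 = 9/64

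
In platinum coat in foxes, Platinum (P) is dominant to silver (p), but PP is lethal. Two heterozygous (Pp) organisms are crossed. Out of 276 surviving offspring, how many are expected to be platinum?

Cross: Pp × Pp
Punnett square offspring (before lethality): 1 PP, 2 Pp, 1 pp
The PP genotype is lethal (embryos die); surviving offspring: 2 Pp, 1 pp
platinum: 2 out of 3 → fraction 2/3
Expected count = 2/3 × 276 = 184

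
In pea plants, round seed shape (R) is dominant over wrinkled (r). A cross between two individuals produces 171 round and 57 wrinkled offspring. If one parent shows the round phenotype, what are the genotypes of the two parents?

Observed offspring: 171 round, 57 wrinkled
The observed ratio simplifies to 3:1. Wrinkled (rr) offspring appear, so each parent must contribute one r allele. The parent stated to show round carries R, so it is Rr. The other parent is then either Rr or rr: Rr × rr would give a 1:1 split, whereas Rr × Rr gives 3:1 — matching the data. So both parents are heterozygous (Rr × Rr).
Parent genotypes: Rr × Rr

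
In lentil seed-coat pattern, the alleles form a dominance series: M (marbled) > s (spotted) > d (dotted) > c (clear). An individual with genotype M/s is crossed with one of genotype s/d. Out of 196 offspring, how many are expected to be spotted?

Cross: M/s × s/d
Allele dominance: M > s > d > c
Offspring genotypes: 1 M/s, 1 M/d, 1 s/s, 1 s/d
Phenotype counts: 2 marbled, 2 spotted
spotted: 2 out of 4 → fraction 1/2
Expected count = 1/2 × 196 = 98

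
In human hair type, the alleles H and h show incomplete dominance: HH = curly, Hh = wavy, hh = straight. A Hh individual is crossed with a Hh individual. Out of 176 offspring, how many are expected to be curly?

Punnett square for Hh × Hh:
Offspring genotypes: 1 HH, 2 Hh, 1 hh
Phenotype counts: 1 curly, 2 wavy, 1 straight
curly: 1 out of 4 → fraction 1/4
Expected count = 1/4 × 176 = 44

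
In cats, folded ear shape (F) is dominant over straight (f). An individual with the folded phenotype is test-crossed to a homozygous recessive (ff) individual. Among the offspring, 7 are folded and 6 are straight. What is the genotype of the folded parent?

Test cross: ? × ff
Offspring: 7 folded, 6 straight — approximately 1:1.
A 1:1 ratio in a test cross indicates the unknown parent is heterozygous (Ff).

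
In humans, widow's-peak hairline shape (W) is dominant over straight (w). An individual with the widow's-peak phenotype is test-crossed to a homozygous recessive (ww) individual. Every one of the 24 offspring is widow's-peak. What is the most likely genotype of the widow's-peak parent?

Test cross: ? × ww
All offspring are widow's-peak.
If the unknown parent were heterozygous (Ww), about half of 24 offspring would be straight; none are. The unknown parent is most likely homozygous dominant (WW).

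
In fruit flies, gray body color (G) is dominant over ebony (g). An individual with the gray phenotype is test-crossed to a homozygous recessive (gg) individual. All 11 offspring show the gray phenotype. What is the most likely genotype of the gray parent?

Test cross: ? × gg
All offspring are gray.
If the unknown parent were heterozygous (Gg), about half of 11 offspring would be ebony; none are. The unknown parent is most likely homozygous dominant (GG).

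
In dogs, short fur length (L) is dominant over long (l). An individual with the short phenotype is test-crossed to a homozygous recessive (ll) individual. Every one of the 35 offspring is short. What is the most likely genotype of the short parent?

Test cross: ? × ll
All offspring are short.
If the unknown parent were heterozygous (Ll), about half of 35 offspring would be long; none are. The unknown parent is most likely homozygous dominant (LL).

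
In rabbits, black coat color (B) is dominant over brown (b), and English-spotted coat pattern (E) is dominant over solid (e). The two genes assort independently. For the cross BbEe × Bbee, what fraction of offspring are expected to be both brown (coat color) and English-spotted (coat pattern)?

Dihybrid cross BbEe × Bbee — consider each gene separately:
coat color: Bb × Bb → 1 BB, 2 Bb, 1 bb → 3 B_ : 1 bb (out of 4)
coat pattern: Ee × ee → 2 Ee, 2 ee → 2 E_ : 2 ee (out of 4)
Looking for: brown (bb) and English-spotted (E_)
P(brown) = 1/4, P(English-spotted) = 2/4
P(both) = 1/4 × 2/4 = 2/16 = 1/8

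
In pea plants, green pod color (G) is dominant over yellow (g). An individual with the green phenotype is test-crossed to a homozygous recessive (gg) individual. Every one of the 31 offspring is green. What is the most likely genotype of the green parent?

Test cross: ? × gg
All offspring are green.
If the unknown parent were heterozygous (Gg), about half of 31 offspring would be yellow; none are. The unknown parent is most likely homozygous dominant (GG).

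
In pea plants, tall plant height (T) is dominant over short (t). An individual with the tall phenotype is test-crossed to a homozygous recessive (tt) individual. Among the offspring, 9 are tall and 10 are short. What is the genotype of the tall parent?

Test cross: ? × tt
Offspring: 9 tall, 10 short — approximately 1:1.
A 1:1 ratio in a test cross indicates the unknown parent is heterozygous (Tt).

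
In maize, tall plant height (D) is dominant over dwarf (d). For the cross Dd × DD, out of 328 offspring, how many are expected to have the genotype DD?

Punnett square for Dd × DD:
Offspring genotypes: 2 DD, 2 Dd
Total offspring: 4
Count with target: 2
Probability: 2/4 = 1/2
Expected count = 1/2 × 328 = 164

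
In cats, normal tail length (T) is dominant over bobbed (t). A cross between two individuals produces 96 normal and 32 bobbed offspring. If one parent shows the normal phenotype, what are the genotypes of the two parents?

Observed offspring: 96 normal, 32 bobbed
The observed ratio simplifies to 3:1. Bobbed (tt) offspring appear, so each parent must contribute one t allele. The parent stated to show normal carries T, so it is Tt. The other parent is then either Tt or tt: Tt × tt would give a 1:1 split, whereas Tt × Tt gives 3:1 — matching the data. So both parents are heterozygous (Tt × Tt).
Parent genotypes: Tt × Tt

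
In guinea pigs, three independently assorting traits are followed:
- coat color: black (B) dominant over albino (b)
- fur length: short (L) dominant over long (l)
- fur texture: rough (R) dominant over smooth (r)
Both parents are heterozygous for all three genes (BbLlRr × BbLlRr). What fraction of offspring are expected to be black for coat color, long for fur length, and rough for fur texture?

Trihybrid cross: BbLlRr × BbLlRr
Each trait segregates independently with a 3:1 phenotypic ratio, so each gene contributes 3/4 (dominant) or 1/4 (recessive).
Target: black (coat color), long (fur length), rough (fur texture)
Probability = product of independent per-trait probabilities
= 3/4 × 1/4 × 3/4 = 9/64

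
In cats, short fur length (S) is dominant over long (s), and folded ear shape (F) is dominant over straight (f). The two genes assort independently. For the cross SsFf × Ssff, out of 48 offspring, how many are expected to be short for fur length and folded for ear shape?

Dihybrid cross SsFf × Ssff — consider each gene separately:
fur length: Ss × Ss → 1 SS, 2 Ss, 1 ss → 3 S_ : 1 ss (out of 4)
ear shape: Ff × ff → 2 Ff, 2 ff → 2 F_ : 2 ff (out of 4)
Looking for: short (S_) and folded (F_)
P(short) = 3/4, P(folded) = 2/4
P(both) = 3/4 × 2/4 = 6/16 = 3/8
Expected count = 3/8 × 48 = 18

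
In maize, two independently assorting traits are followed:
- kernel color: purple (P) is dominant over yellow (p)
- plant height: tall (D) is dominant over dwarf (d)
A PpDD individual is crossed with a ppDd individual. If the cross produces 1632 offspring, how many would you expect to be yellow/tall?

Dihybrid cross PpDD × ppDd — consider each gene separately:
kernel color: Pp × pp → 2 Pp, 2 pp → 2 P_ : 2 pp (out of 4)
plant height: DD × Dd → 2 DD, 2 Dd → 4 D_ (out of 4)
Combine (counts out of 4 × 4 = 16): purple/tall (P_D_) = 2×4 = 8; yellow/tall (ppD_) = 2×4 = 8
Phenotype counts (out of 16): 8 purple/tall, 8 yellow/tall
yellow/tall: 8 out of 16 → fraction 1/2
Expected count = 1/2 × 1632 = 816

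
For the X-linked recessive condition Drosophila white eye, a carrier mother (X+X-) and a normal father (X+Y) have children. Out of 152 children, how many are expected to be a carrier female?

Cross: X+X- × X+Y
Offspring: 1 X+X+, 1 X+Y, 1 X+X-, 1 X-Y
Probability of a carrier female: 1/4
Expected count = 1/4 × 152 = 38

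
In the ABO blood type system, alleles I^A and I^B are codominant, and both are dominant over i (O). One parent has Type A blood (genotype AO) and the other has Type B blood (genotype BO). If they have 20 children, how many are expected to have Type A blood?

Cross: AO × BO
Possible offspring genotypes: 1 AB, 1 AO, 1 BO, 1 OO
Blood type counts: 1 Type AB, 1 Type A, 1 Type B, 1 Type O
Probability of Type A: 1/4
Expected count = 1/4 × 20 = 5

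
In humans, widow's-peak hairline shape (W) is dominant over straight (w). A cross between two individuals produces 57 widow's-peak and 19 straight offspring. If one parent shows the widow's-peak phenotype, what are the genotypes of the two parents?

Observed offspring: 57 widow's-peak, 19 straight
The observed ratio simplifies to 3:1. Straight (ww) offspring appear, so each parent must contribute one w allele. The parent stated to show widow's-peak carries W, so it is Ww. The other parent is then either Ww or ww: Ww × ww would give a 1:1 split, whereas Ww × Ww gives 3:1 — matching the data. So both parents are heterozygous (Ww × Ww).
Parent genotypes: Ww × Ww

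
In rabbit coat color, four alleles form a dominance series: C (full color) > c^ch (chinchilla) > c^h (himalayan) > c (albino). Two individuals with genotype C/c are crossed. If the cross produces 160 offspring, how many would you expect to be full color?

Cross: C/c × C/c
Allele dominance: C > c^ch > c^h > c
Offspring genotypes: 1 C/C, 2 C/c, 1 c/c
Phenotype counts: 3 full color, 1 albino
full color: 3 out of 4 → fraction 3/4
Expected count = 3/4 × 160 = 120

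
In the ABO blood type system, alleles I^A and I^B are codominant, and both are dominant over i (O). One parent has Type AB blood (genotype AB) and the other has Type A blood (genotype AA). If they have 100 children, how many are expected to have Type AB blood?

Cross: AB × AA
Possible offspring genotypes: 2 AA, 2 AB
Blood type counts: 2 Type A, 2 Type AB
Probability of Type AB: 2/4 = 1/2
Expected count = 1/2 × 100 = 50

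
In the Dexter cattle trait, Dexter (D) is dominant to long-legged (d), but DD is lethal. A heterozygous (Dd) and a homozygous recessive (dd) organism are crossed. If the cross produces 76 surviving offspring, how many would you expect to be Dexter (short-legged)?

Cross: Dd × dd
Punnett square offspring (before lethality): 2 Dd, 2 dd
No DD offspring are produced in this cross.
Dexter (short-legged): 2 out of 4 → fraction 1/2
Expected count = 1/2 × 76 = 38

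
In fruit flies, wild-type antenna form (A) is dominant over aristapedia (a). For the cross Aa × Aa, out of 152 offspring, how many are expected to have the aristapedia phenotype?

Punnett square for Aa × Aa:
Offspring genotypes: 1 AA, 2 Aa, 1 aa
Total offspring: 4
Count with target: 1
Probability: 1/4
Expected count = 1/4 × 152 = 38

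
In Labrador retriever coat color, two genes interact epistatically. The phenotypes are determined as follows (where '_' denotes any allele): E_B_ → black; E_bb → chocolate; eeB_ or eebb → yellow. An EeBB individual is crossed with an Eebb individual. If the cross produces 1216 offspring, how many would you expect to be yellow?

Cross: EeBB × Eebb — consider each gene separately:
E gene: Ee × Ee → 1 EE, 2 Ee, 1 ee → 3 E_ : 1 ee (out of 4)
B gene: BB × bb → 4 Bb → 4 B_ (out of 4)
Genotype classes (out of 4 × 4 = 16): E_B_ = 3×4 = 12; eeB_ = 1×4 = 4
Apply the phenotype rules: E_B_ (12) → black; eeB_ (4) → yellow
Phenotype counts (out of 16): 12 black, 4 yellow
yellow: 4 out of 16 → fraction 1/4
Expected count = 1/4 × 1216 = 304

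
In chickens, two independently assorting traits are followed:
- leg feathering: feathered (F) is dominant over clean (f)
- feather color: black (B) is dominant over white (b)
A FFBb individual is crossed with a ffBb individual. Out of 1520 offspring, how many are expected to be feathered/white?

Dihybrid cross FFBb × ffBb — consider each gene separately:
leg feathering: FF × ff → 4 Ff → 4 F_ (out of 4)
feather color: Bb × Bb → 1 BB, 2 Bb, 1 bb → 3 B_ : 1 bb (out of 4)
Combine (counts out of 4 × 4 = 16): feathered/black (F_B_) = 4×3 = 12; feathered/white (F_bb) = 4×1 = 4
Phenotype counts (out of 16): 12 feathered/black, 4 feathered/white
feathered/white: 4 out of 16 → fraction 1/4
Expected count = 1/4 × 1520 = 380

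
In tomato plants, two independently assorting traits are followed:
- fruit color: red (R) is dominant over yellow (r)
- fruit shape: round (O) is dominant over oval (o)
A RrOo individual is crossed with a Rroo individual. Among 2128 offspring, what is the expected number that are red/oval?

Dihybrid cross RrOo × Rroo — consider each gene separately:
fruit color: Rr × Rr → 1 RR, 2 Rr, 1 rr → 3 R_ : 1 rr (out of 4)
fruit shape: Oo × oo → 2 Oo, 2 oo → 2 O_ : 2 oo (out of 4)
Combine (counts out of 4 × 4 = 16): red/round (R_O_) = 3×2 = 6; red/oval (R_oo) = 3×2 = 6; yellow/round (rrO_) = 1×2 = 2; yellow/oval (rroo) = 1×2 = 2
Phenotype counts (out of 16): 6 red/round, 6 red/oval, 2 yellow/round, 2 yellow/oval
red/oval: 6 out of 16 → fraction 3/8
Expected count = 3/8 × 2128 = 798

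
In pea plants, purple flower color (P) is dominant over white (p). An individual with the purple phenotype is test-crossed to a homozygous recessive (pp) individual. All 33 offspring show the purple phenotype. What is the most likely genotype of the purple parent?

Test cross: ? × pp
All offspring are purple.
If the unknown parent were heterozygous (Pp), about half of 33 offspring would be white; none are. The unknown parent is most likely homozygous dominant (PP).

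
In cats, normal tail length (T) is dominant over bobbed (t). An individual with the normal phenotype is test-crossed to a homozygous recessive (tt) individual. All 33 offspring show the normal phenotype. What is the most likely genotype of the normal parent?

Test cross: ? × tt
All offspring are normal.
If the unknown parent were heterozygous (Tt), about half of 33 offspring would be bobbed; none are. The unknown parent is most likely homozygous dominant (TT).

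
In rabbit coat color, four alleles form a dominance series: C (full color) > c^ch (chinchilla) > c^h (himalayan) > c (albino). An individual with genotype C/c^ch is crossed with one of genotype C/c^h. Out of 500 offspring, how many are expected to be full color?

Cross: C/c^ch × C/c^h
Allele dominance: C > c^ch > c^h > c
Offspring genotypes: 1 C/C, 1 C/c^h, 1 C/c^ch, 1 c^ch/c^h
Phenotype counts: 3 full color, 1 chinchilla
full color: 3 out of 4 → fraction 3/4
Expected count = 3/4 × 500 = 375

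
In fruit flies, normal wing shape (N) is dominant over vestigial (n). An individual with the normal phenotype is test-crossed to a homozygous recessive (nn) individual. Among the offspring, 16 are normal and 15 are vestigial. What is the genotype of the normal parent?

Test cross: ? × nn
Offspring: 16 normal, 15 vestigial — approximately 1:1.
A 1:1 ratio in a test cross indicates the unknown parent is heterozygous (Nn).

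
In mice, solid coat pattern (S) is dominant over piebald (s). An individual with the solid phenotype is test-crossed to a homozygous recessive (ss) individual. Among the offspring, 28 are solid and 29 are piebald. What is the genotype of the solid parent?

Test cross: ? × ss
Offspring: 28 solid, 29 piebald — approximately 1:1.
A 1:1 ratio in a test cross indicates the unknown parent is heterozygous (Ss).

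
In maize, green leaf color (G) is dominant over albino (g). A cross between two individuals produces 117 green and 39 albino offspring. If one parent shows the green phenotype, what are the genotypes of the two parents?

Observed offspring: 117 green, 39 albino
The observed ratio simplifies to 3:1. Albino (gg) offspring appear, so each parent must contribute one g allele. The parent stated to show green carries G, so it is Gg. The other parent is then either Gg or gg: Gg × gg would give a 1:1 split, whereas Gg × Gg gives 3:1 — matching the data. So both parents are heterozygous (Gg × Gg).
Parent genotypes: Gg × Gg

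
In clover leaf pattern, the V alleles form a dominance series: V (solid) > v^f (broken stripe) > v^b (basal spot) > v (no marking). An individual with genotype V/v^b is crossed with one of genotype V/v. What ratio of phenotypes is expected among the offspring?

Cross: V/v^b × V/v
Allele dominance: V > v^f > v^b > v
Offspring genotypes: 1 V/V, 1 V/v, 1 V/v^b, 1 v^b/v
Phenotype counts: 3 solid, 1 basal spot
Ratio: 3 solid : 1 basal spot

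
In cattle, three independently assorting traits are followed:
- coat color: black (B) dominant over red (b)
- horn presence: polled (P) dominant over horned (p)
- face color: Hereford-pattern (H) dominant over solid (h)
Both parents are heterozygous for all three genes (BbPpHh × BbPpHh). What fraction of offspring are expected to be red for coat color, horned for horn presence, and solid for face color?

Trihybrid cross: BbPpHh × BbPpHh
Each trait segregates independently with a 3:1 phenotypic ratio, so each gene contributes 3/4 (dominant) or 1/4 (recessive).
Target: red (coat color), horned (horn presence), solid (face color)
Probability = product of independent per-trait probabilities
= 1/4 × 1/4 × 1/4 = 1/64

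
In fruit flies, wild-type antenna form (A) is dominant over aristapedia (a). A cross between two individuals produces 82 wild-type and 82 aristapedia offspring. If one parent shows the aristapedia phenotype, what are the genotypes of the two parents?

Observed offspring: 82 wild-type, 82 aristapedia
The observed ratio simplifies to 1:1. One parent shows aristapedia, so its genotype must be aa. A 1:1 offspring split requires the other parent to be heterozygous (Aa).
Parent genotypes: aa × Aa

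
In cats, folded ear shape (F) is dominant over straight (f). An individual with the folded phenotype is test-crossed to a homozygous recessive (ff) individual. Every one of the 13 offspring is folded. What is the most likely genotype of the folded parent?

Test cross: ? × ff
All offspring are folded.
If the unknown parent were heterozygous (Ff), about half of 13 offspring would be straight; none are. The unknown parent is most likely homozygous dominant (FF).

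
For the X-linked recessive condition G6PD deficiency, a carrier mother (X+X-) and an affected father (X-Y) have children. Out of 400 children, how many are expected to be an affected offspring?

Cross: X+X- × X-Y
Offspring: 1 X+X-, 1 X+Y, 1 X-X-, 1 X-Y
Probability of an affected offspring: 2/4 = 1/2
Expected count = 1/2 × 400 = 200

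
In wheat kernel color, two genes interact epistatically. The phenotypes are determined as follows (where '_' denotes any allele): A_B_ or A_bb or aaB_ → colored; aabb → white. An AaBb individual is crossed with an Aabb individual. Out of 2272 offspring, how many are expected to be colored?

Cross: AaBb × Aabb — consider each gene separately:
A gene: Aa × Aa → 1 AA, 2 Aa, 1 aa → 3 A_ : 1 aa (out of 4)
B gene: Bb × bb → 2 Bb, 2 bb → 2 B_ : 2 bb (out of 4)
Genotype classes (out of 4 × 4 = 16): A_B_ = 3×2 = 6; A_bb = 3×2 = 6; aaB_ = 1×2 = 2; aabb = 1×2 = 2
Apply the phenotype rules: A_B_ (6) + A_bb (6) + aaB_ (2) → colored; aabb (2) → white
Phenotype counts (out of 16): 14 colored, 2 white
colored: 14 out of 16 → fraction 7/8
Expected count = 7/8 × 2272 = 1988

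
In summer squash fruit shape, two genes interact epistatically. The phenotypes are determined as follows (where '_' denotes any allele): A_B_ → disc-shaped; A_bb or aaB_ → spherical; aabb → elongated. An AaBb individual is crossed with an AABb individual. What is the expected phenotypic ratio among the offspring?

Cross: AaBb × AABb — consider each gene separately:
A gene: Aa × AA → 2 AA, 2 Aa → 4 A_ (out of 4)
B gene: Bb × Bb → 1 BB, 2 Bb, 1 bb → 3 B_ : 1 bb (out of 4)
Genotype classes (out of 4 × 4 = 16): A_B_ = 4×3 = 12; A_bb = 4×1 = 4
Apply the phenotype rules: A_B_ (12) → disc-shaped; A_bb (4) → spherical
Phenotype counts (out of 16): 12 disc-shaped, 4 spherical
Ratio: 3 disc-shaped : 1 spherical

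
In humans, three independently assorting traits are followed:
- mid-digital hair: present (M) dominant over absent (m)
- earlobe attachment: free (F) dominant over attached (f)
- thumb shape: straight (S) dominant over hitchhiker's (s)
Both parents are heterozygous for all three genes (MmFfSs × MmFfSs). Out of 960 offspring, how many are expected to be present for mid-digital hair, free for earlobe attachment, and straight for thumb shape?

Trihybrid cross: MmFfSs × MmFfSs
Each trait segregates independently with a 3:1 phenotypic ratio, so each gene contributes 3/4 (dominant) or 1/4 (recessive).
Target: present (mid-digital hair), free (earlobe attachment), straight (thumb shape)
Probability = product of independent per-trait probabilities
= 3/4 × 3/4 × 3/4 = 27/64
Expected count = 27/64 × 960 = 405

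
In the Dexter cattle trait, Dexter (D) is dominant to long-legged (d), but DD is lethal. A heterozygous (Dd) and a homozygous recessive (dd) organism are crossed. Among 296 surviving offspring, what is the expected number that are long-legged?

Cross: Dd × dd
Punnett square offspring (before lethality): 2 Dd, 2 dd
No DD offspring are produced in this cross.
long-legged: 2 out of 4 → fraction 1/2
Expected count = 1/2 × 296 = 148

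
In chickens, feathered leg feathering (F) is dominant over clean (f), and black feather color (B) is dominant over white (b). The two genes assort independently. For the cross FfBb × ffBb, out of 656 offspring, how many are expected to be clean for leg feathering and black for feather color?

Dihybrid cross FfBb × ffBb — consider each gene separately:
leg feathering: Ff × ff → 2 Ff, 2 ff → 2 F_ : 2 ff (out of 4)
feather color: Bb × Bb → 1 BB, 2 Bb, 1 bb → 3 B_ : 1 bb (out of 4)
Looking for: clean (ff) and black (B_)
P(clean) = 2/4, P(black) = 3/4
P(both) = 2/4 × 3/4 = 6/16 = 3/8
Expected count = 3/8 × 656 = 246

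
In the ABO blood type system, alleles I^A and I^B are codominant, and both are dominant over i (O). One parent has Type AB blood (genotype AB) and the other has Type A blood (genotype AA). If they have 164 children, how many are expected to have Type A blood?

Cross: AB × AA
Possible offspring genotypes: 2 AA, 2 AB
Blood type counts: 2 Type A, 2 Type AB
Probability of Type A: 2/4 = 1/2
Expected count = 1/2 × 164 = 82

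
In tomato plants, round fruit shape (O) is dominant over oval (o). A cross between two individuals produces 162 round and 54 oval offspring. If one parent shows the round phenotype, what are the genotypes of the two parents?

Observed offspring: 162 round, 54 oval
The observed ratio simplifies to 3:1. Oval (oo) offspring appear, so each parent must contribute one o allele. The parent stated to show round carries O, so it is Oo. The other parent is then either Oo or oo: Oo × oo would give a 1:1 split, whereas Oo × Oo gives 3:1 — matching the data. So both parents are heterozygous (Oo × Oo).
Parent genotypes: Oo × Oo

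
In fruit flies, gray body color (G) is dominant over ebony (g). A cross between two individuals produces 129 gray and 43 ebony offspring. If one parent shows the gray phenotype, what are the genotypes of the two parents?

Observed offspring: 129 gray, 43 ebony
The observed ratio simplifies to 3:1. Ebony (gg) offspring appear, so each parent must contribute one g allele. The parent stated to show gray carries G, so it is Gg. The other parent is then either Gg or gg: Gg × gg would give a 1:1 split, whereas Gg × Gg gives 3:1 — matching the data. So both parents are heterozygous (Gg × Gg).
Parent genotypes: Gg × Gg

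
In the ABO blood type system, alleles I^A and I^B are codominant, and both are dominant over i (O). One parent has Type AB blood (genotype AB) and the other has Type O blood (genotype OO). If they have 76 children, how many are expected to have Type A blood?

Cross: AB × OO
Possible offspring genotypes: 2 AO, 2 BO
Blood type counts: 2 Type A, 2 Type B
Probability of Type A: 2/4 = 1/2
Expected count = 1/2 × 76 = 38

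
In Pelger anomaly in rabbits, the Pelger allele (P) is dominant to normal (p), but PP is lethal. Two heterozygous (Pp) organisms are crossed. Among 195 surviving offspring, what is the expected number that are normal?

Cross: Pp × Pp
Punnett square offspring (before lethality): 1 PP, 2 Pp, 1 pp
The PP genotype is lethal (embryos die); surviving offspring: 2 Pp, 1 pp
normal: 1 out of 3 → fraction 1/3
Expected count = 1/3 × 195 = 65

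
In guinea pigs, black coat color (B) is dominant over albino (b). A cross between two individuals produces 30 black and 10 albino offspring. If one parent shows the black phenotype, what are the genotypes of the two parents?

Observed offspring: 30 black, 10 albino
The observed ratio simplifies to 3:1. Albino (bb) offspring appear, so each parent must contribute one b allele. The parent stated to show black carries B, so it is Bb. The other parent is then either Bb or bb: Bb × bb would give a 1:1 split, whereas Bb × Bb gives 3:1 — matching the data. So both parents are heterozygous (Bb × Bb).
Parent genotypes: Bb × Bb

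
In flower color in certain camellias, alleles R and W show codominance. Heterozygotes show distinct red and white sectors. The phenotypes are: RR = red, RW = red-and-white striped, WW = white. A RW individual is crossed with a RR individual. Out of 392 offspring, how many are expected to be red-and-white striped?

Punnett square for RW × RR:
Offspring genotypes: 2 RR, 2 RW
Phenotype counts: 2 red, 2 red-and-white striped
red-and-white striped: 2 out of 4 → fraction 1/2
Expected count = 1/2 × 392 = 196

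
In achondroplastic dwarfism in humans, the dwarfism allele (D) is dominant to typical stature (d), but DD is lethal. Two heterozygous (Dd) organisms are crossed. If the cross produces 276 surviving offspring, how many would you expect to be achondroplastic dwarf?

Cross: Dd × Dd
Punnett square offspring (before lethality): 1 DD, 2 Dd, 1 dd
The DD genotype is lethal (embryos die); surviving offspring: 2 Dd, 1 dd
achondroplastic dwarf: 2 out of 3 → fraction 2/3
Expected count = 2/3 × 276 = 184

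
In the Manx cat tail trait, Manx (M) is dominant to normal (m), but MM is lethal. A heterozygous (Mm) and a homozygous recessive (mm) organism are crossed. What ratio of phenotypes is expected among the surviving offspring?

Cross: Mm × mm
Punnett square offspring (before lethality): 2 Mm, 2 mm
No MM offspring are produced in this cross.
Ratio: 1 Manx (tailless) : 1 normal-tailed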